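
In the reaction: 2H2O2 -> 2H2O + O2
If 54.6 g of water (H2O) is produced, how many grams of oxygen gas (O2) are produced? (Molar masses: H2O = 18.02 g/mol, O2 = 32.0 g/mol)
Moles of H2O = 54.6 g ÷ 18.02 g/mol = 3.02997 mol
Mole ratio: 1 mol O2 / 2 mol H2O
Moles of O2 = 3.02997 × (1/2) = 1.51498 mol
Mass of O2 = 1.51498 mol × 32.0 g/mol = 48.48 g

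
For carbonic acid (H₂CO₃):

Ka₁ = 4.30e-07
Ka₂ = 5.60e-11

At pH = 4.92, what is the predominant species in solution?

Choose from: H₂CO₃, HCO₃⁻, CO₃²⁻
H₂CO₃

pKa1 = 6.37, pKa2 = 10.25. Each pKa is the crossover between adjacent species; pH = 4.92 lies in the region where H₂CO₃ predominates.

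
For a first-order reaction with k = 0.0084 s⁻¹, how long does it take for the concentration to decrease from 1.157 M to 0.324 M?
151.53 s

From ln[A] = ln[A]₀ - k·t: t = ln([A]₀/[A])/k = ln(1.157/0.324)/0.0084 = ln(3.5710)/0.0084 = 1.2728/0.0084 = 151.53 s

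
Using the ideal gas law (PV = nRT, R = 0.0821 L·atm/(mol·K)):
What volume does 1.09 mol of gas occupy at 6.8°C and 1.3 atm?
T = 6.8°C + 273.15 = 279.95 K
V = nRT/P = (1.09 × 0.0821 × 279.95) / 1.3
V = 19.27 L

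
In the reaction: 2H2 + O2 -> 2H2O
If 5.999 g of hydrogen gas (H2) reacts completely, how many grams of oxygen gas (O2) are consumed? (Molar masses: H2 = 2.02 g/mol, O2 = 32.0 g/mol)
Moles of H2 = 5.999 g ÷ 2.02 g/mol = 2.9698 mol
Mole ratio: 1 mol O2 / 2 mol H2
Moles of O2 = 2.9698 × (1/2) = 1.4849 mol
Mass of O2 = 1.4849 mol × 32.0 g/mol = 47.52 g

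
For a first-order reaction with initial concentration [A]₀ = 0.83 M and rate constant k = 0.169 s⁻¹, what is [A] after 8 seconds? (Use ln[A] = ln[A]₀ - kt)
0.2147 M

ln[A] = ln[A]₀ - k·t = ln(0.83) - (0.169)·(8) = -0.1863 - 1.3520 = -1.5383
[A] = e^(-1.5383) = 0.2147 M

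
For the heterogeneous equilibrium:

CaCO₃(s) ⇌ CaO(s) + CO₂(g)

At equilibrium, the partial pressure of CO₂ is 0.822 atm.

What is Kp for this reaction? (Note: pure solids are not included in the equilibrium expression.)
K_p = 0.822

Solids (CaCO₃, CaO) have activity 1 and are excluded.
Kp = P(CO₂) = 0.822.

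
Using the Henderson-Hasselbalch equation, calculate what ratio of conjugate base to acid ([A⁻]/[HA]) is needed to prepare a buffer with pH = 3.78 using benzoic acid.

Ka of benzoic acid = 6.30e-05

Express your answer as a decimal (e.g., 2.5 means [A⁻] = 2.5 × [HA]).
[A⁻]/[HA] = 0.380

pKa = −log(6.30e-05) = 4.2007. pH = pKa + log([A⁻]/[HA]). 3.78 = 4.2007 + log(ratio). log(ratio) = 3.78 − 4.2007 = -0.4207. ratio = 10^(-0.4207) = 0.380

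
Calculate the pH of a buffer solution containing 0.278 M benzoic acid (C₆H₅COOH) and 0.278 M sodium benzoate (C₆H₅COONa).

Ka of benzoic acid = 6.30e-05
pH = 4.20

pKa = -log(6.30e-05) = 4.20. pH = pKa + log([A⁻]/[HA]) = 4.20 + log(0.278/0.278)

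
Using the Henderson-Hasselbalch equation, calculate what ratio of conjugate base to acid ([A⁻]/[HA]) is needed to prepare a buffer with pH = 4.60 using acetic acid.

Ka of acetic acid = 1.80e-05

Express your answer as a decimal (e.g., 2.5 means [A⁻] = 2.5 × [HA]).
[A⁻]/[HA] = 0.717

pKa = −log(1.80e-05) = 4.7447. pH = pKa + log([A⁻]/[HA]). 4.60 = 4.7447 + log(ratio). log(ratio) = 4.60 − 4.7447 = -0.1447. ratio = 10^(-0.1447) = 0.717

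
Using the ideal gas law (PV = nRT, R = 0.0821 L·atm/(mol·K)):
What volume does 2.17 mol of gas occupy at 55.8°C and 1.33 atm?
T = 55.8°C + 273.15 = 328.95 K
V = nRT/P = (2.17 × 0.0821 × 328.95) / 1.33
V = 44.06 L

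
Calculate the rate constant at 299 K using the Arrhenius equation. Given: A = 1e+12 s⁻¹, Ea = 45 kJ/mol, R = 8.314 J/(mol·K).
1.38e+04 s⁻¹

k = A·exp(-Ea/(R·T)) = 1e+12·exp(-45000/(8.314·299)) = 1e+12·exp(-18.1022) = 1e+12·1.3750e-08 = 1.38e+04 s⁻¹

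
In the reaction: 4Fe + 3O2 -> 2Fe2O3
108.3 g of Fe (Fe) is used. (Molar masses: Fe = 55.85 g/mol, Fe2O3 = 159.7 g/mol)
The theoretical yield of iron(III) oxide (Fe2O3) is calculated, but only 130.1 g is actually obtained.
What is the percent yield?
Moles of Fe = 108.3 g ÷ 55.85 g/mol = 1.93912 mol
Mole ratio: 2 mol Fe2O3 / 4 mol Fe
Moles of Fe2O3 = 1.93912 × (2/4) = 0.969561 mol
Theoretical yield = 0.969561 mol × 159.7 g/mol = 154.84 g
Actual yield = 130.1 g
Percent yield = (130.1 / 154.84) × 100% = 84.0%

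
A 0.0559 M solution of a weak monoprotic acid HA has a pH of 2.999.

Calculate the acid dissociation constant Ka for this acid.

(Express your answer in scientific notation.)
K_a = 1.83e-05

[H⁺] = 10^(−pH) = 10^(−2.999) = 1.002e-03 M. For HA ⇌ H⁺ + A⁻, Ka = x²/(C − x) = (1.002e-03)²/(0.0559 − 1.002e-03) = 1.83e-05.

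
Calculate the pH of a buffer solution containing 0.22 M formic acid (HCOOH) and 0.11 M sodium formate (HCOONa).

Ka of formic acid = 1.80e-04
pH = 3.44

pKa = -log(1.80e-04) = 3.74. pH = pKa + log([A⁻]/[HA]) = 3.74 + log(0.11/0.22)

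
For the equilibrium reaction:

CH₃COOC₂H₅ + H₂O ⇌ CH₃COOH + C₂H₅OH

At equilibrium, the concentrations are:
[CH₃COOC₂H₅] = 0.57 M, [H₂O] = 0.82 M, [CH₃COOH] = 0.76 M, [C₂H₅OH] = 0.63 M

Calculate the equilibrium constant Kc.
K_c = 1.0244

Kc = ([CH₃COOH] × [C₂H₅OH]) / ([CH₃COOC₂H₅] × [H₂O])
   = ((0.76)·(0.63)) / ((0.57)·(0.82))
   = 0.4788 / 0.4674 = 1.0244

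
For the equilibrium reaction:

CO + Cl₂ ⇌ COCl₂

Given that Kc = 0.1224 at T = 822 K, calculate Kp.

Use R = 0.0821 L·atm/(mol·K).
K_p = 0.0018

Δn = (moles gaseous products) − (moles gaseous reactants) = -1
T = 822 K; RT = 0.0821 × 822 = 67.4862
Kp = Kc·(RT)^Δn = 0.1224 × (67.4862)^-1 = 0.1224 × 0.0148178 = 0.0018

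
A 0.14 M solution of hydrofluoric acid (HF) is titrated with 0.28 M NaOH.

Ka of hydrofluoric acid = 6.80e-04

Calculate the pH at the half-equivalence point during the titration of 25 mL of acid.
pH = pKa = 3.17

At the half-equivalence point, [HA] = [A⁻], so by Henderson–Hasselbalch pH = pKa + log(1) = pKa.
pKa = −log(6.80e-04) = 3.17.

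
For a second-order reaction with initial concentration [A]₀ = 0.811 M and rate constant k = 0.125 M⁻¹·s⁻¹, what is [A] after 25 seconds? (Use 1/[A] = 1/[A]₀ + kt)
0.2295 M

1/[A] = 1/[A]₀ + k·t = 1/0.811 + (0.125)·(25) = 1.2330 + 3.1250 = 4.3580
[A] = 1/4.3580 = 0.2295 M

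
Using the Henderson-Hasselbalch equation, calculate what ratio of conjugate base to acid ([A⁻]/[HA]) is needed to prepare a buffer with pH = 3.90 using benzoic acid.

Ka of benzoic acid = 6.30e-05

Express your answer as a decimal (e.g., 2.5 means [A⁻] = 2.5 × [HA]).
[A⁻]/[HA] = 0.500

pKa = −log(6.30e-05) = 4.2007. pH = pKa + log([A⁻]/[HA]). 3.90 = 4.2007 + log(ratio). log(ratio) = 3.90 − 4.2007 = -0.3007. ratio = 10^(-0.3007) = 0.500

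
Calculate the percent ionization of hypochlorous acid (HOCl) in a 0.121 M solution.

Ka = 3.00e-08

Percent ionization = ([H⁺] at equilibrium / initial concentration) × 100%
Percent ionization = 0.0498%

Let x = [H⁺]. Ka = x²/(C - x) ⇒ x² + (3.00e-08)x - (3.00e-08)(0.121) = 0. x = 6.0234e-05. Percent = (6.0234e-05/0.121) × 100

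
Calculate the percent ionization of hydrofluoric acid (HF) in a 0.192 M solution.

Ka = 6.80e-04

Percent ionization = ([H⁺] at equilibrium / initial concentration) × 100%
Percent ionization = 5.78%

Let x = [H⁺]. Ka = x²/(C - x) ⇒ x² + (6.80e-04)x - (6.80e-04)(0.192) = 0. x = 1.1091e-02. Percent = (1.1091e-02/0.192) × 100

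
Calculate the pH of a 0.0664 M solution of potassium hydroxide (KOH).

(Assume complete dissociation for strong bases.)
pH = 12.82

[OH⁻] = 0.0664 M for strong base. pOH = -log[OH⁻] = 1.18, pH = 14 - pOH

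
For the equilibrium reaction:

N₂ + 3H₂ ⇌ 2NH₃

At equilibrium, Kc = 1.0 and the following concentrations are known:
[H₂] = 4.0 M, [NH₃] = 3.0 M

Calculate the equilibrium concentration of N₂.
[N₂] = 0.1406 M

Kc = ([NH₃]^2) / ([N₂] × [H₂]^3) = 1.0
[N₂]^1 = (product terms)/(Kc · other reactant terms) = 9 / (1.0 · 64) = 0.14062
[N₂] = 0.1406 M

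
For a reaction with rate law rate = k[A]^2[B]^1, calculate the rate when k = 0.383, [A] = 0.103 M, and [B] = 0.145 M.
0.0005892 M/s

rate = k·[A]^2·[B]^1 = 0.383·(0.103)^2·(0.145)^1 = 0.383·0.010609·0.145 = 0.0005892 M/s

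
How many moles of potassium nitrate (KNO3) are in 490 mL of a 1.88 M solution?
Moles = Molarity × Volume (L)
Moles = 1.88 M × 0.49 L = 0.9212 mol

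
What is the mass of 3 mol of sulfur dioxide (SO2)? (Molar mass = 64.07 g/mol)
Mass = 3 mol × 64.07 g/mol = 192.2 g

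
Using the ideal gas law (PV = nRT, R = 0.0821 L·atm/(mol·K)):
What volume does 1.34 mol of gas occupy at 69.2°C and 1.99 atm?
T = 69.2°C + 273.15 = 342.35 K
V = nRT/P = (1.34 × 0.0821 × 342.35) / 1.99
V = 18.93 L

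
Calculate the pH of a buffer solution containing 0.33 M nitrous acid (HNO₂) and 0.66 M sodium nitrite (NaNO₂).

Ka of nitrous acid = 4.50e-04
pH = 3.65

pKa = -log(4.50e-04) = 3.35. pH = pKa + log([A⁻]/[HA]) = 3.35 + log(0.66/0.33)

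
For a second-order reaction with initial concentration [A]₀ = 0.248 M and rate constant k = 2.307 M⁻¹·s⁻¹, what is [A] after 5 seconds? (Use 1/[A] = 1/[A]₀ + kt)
0.0642 M

1/[A] = 1/[A]₀ + k·t = 1/0.248 + (2.307)·(5) = 4.0323 + 11.5350 = 15.5673
[A] = 1/15.5673 = 0.0642 M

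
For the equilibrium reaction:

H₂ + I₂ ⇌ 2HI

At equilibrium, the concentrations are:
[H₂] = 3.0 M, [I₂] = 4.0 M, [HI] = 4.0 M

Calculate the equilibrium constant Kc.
K_c = 1.3333

Kc = ([HI]^2) / ([H₂] × [I₂])
   = ((4.0)^2) / ((3.0)·(4.0))
   = 16 / 12 = 1.3333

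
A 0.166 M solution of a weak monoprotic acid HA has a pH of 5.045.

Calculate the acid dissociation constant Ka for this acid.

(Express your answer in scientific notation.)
K_a = 4.90e-10

[H⁺] = 10^(−pH) = 10^(−5.045) = 9.016e-06 M. For HA ⇌ H⁺ + A⁻, Ka = x²/(C − x) = (9.016e-06)²/(0.166 − 9.016e-06) = 4.90e-10.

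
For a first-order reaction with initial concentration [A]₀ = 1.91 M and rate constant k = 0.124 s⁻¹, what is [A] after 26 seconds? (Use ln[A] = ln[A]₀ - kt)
0.0760 M

ln[A] = ln[A]₀ - k·t = ln(1.91) - (0.124)·(26) = 0.6471 - 3.2240 = -2.5769
[A] = e^(-2.5769) = 0.0760 M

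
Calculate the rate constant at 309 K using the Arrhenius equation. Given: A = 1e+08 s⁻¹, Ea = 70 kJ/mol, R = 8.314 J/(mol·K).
1.47e-04 s⁻¹

k = A·exp(-Ea/(R·T)) = 1e+08·exp(-70000/(8.314·309)) = 1e+08·exp(-27.2477) = 1e+08·1.4672e-12 = 1.47e-04 s⁻¹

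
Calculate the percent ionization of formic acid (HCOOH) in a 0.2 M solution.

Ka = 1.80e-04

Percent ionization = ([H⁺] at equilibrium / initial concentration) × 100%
Percent ionization = 2.96%

Let x = [H⁺]. Ka = x²/(C - x) ⇒ x² + (1.80e-04)x - (1.80e-04)(0.2) = 0. x = 5.9107e-03. Percent = (5.9107e-03/0.2) × 100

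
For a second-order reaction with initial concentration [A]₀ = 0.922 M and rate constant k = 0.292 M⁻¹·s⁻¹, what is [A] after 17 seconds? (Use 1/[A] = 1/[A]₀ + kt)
0.1653 M

1/[A] = 1/[A]₀ + k·t = 1/0.922 + (0.292)·(17) = 1.0846 + 4.9640 = 6.0486
[A] = 1/6.0486 = 0.1653 M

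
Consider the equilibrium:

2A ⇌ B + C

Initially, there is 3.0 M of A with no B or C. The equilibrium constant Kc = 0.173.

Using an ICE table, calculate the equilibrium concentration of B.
[B] = 0.681 M

ICE: [A] = 3.0 − 2x, [B] = [C] = x.
Kc = x²/(3.0 − 2x)² = 0.173 ⇒ √Kc = x/(3.0 − 2x).
x = √0.173·3.0/(1 + 2√0.173) = 0.41593·3.0/1.8319 = 0.68116.
[B] = x = 0.681 M.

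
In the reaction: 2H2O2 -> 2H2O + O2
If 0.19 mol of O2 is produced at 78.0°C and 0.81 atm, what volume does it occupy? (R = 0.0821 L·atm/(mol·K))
T = 78.0°C + 273.15 = 351.15 K
V = nRT/P = (0.19 × 0.0821 × 351.15) / 0.81
V = 6.76 L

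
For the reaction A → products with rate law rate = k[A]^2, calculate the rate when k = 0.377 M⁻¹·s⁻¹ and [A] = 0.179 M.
0.01208 M/s

rate = k·[A]^2 = 0.377·(0.179)^2 = 0.377·0.032041 = 0.01208 M/s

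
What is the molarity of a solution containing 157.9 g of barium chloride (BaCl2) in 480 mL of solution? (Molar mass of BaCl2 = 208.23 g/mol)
Moles of BaCl2 = 157.9 g ÷ 208.23 g/mol = 0.758296 mol
Volume = 480 mL = 0.48 L
Molarity = 0.758296 mol ÷ 0.48 L = 1.58 M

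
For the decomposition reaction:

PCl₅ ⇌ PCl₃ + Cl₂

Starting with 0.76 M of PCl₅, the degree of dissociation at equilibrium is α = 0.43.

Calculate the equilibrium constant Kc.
K_c = 0.2465

x = α·[A]₀ = 0.43 × 0.76 = 0.3268 M dissociated.
At eq: [PCl₅] = 0.76 − 0.3268 = 0.4332 M; [PCl₃] = [Cl₂] = x = 0.3268 M.
Kc = [PCl₃][Cl₂]/[PCl₅] = (0.3268)²/0.4332 = 0.2465.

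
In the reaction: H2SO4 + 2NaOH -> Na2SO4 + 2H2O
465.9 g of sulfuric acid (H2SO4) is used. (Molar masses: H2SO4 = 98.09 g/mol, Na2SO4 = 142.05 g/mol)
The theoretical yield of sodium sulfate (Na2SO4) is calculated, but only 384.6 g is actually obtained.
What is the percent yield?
Moles of H2SO4 = 465.9 g ÷ 98.09 g/mol = 4.74972 mol
Mole ratio: 1 mol Na2SO4 / 1 mol H2SO4
Moles of Na2SO4 = 4.74972 × (1/1) = 4.74972 mol
Theoretical yield = 4.74972 mol × 142.05 g/mol = 674.7 g
Actual yield = 384.6 g
Percent yield = (384.6 / 674.7) × 100% = 57.0%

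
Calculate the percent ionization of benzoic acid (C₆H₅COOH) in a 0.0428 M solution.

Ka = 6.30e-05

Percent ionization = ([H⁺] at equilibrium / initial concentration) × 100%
Percent ionization = 3.76%

Let x = [H⁺]. Ka = x²/(C - x) ⇒ x² + (6.30e-05)x - (6.30e-05)(0.0428) = 0. x = 1.6109e-03. Percent = (1.6109e-03/0.0428) × 100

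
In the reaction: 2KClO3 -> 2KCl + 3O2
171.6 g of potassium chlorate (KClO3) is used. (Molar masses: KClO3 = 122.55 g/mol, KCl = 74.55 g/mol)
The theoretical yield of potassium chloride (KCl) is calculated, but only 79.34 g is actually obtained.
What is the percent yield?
Moles of KClO3 = 171.6 g ÷ 122.55 g/mol = 1.40024 mol
Mole ratio: 2 mol KCl / 2 mol KClO3
Moles of KCl = 1.40024 × (2/2) = 1.40024 mol
Theoretical yield = 1.40024 mol × 74.55 g/mol = 104.39 g
Actual yield = 79.34 g
Percent yield = (79.34 / 104.39) × 100% = 76.0%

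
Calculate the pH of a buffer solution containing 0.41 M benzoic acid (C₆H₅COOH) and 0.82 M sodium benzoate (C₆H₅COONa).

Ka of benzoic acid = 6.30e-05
pH = 4.50

pKa = -log(6.30e-05) = 4.20. pH = pKa + log([A⁻]/[HA]) = 4.20 + log(0.82/0.41)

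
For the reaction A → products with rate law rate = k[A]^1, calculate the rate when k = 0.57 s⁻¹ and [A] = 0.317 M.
0.1807 M/s

rate = k·[A]^1 = 0.57·(0.317)^1 = 0.57·0.317 = 0.1807 M/s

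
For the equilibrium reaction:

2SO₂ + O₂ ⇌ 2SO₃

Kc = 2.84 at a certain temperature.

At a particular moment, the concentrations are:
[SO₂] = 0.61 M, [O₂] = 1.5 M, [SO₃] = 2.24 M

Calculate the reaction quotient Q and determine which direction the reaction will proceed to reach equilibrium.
Q = 8.990, Q > K, reaction proceeds reverse (toward reactants)

Q = ([SO₃]^2) / ([SO₂]^2 × [O₂])
  = ((2.24)^2) / ((0.61)^2·(1.5)) = 5.0176/0.55815 = 8.99
Since Q = 8.99 > Kc = 2.84, the reaction proceeds reverse (toward reactants) to reach equilibrium.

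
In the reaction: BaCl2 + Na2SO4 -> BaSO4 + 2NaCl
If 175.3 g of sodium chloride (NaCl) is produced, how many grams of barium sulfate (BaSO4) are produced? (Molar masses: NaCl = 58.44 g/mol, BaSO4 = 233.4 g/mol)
Moles of NaCl = 175.3 g ÷ 58.44 g/mol = 2.99966 mol
Mole ratio: 1 mol BaSO4 / 2 mol NaCl
Moles of BaSO4 = 2.99966 × (1/2) = 1.49983 mol
Mass of BaSO4 = 1.49983 mol × 233.4 g/mol = 350.1 g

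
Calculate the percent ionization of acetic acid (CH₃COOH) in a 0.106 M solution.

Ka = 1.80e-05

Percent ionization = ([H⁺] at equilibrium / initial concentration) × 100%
Percent ionization = 1.29%

Let x = [H⁺]. Ka = x²/(C - x) ⇒ x² + (1.80e-05)x - (1.80e-05)(0.106) = 0. x = 1.3723e-03. Percent = (1.3723e-03/0.106) × 100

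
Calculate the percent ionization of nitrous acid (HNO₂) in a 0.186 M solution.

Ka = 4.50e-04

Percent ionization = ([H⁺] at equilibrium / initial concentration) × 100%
Percent ionization = 4.8%

Let x = [H⁺]. Ka = x²/(C - x) ⇒ x² + (4.50e-04)x - (4.50e-04)(0.186) = 0. x = 8.9265e-03. Percent = (8.9265e-03/0.186) × 100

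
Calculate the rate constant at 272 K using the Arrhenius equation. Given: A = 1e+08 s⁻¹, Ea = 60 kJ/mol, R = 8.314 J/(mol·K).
3.00e-04 s⁻¹

k = A·exp(-Ea/(R·T)) = 1e+08·exp(-60000/(8.314·272)) = 1e+08·exp(-26.5321) = 1e+08·3.0008e-12 = 3.00e-04 s⁻¹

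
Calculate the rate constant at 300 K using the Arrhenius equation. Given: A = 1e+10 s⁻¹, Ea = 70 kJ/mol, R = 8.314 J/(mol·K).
6.48e-03 s⁻¹

k = A·exp(-Ea/(R·T)) = 1e+10·exp(-70000/(8.314·300)) = 1e+10·exp(-28.0651) = 1e+10·6.4785e-13 = 6.48e-03 s⁻¹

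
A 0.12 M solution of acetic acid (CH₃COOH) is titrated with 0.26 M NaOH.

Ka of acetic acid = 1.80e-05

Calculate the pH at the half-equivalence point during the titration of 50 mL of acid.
pH = pKa = 4.74

At the half-equivalence point, [HA] = [A⁻], so by Henderson–Hasselbalch pH = pKa + log(1) = pKa.
pKa = −log(1.80e-05) = 4.74.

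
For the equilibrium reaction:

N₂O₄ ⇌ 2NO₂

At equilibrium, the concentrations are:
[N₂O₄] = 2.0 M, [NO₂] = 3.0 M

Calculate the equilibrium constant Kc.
K_c = 4.5000

Kc = ([NO₂]^2) / ([N₂O₄])
   = ((3.0)^2) / ((2.0))
   = 9 / 2 = 4.5000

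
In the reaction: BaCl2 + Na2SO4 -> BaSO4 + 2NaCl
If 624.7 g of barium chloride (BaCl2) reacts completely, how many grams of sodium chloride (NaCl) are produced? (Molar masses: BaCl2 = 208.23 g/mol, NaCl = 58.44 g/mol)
Moles of BaCl2 = 624.7 g ÷ 208.23 g/mol = 3.00005 mol
Mole ratio: 2 mol NaCl / 1 mol BaCl2
Moles of NaCl = 3.00005 × (2/1) = 6.0001 mol
Mass of NaCl = 6.0001 mol × 58.44 g/mol = 350.6 g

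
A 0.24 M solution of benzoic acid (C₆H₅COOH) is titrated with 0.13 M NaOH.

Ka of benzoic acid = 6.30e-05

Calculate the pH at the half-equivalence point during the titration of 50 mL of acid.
pH = pKa = 4.20

At the half-equivalence point, [HA] = [A⁻], so by Henderson–Hasselbalch pH = pKa + log(1) = pKa.
pKa = −log(6.30e-05) = 4.20.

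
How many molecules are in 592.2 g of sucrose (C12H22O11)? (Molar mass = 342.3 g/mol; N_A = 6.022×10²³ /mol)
Moles = 592.2 g ÷ 342.3 g/mol = 1.73006 mol
Molecules = 1.73006 mol × 6.022×10²³ /mol = 1.042e+24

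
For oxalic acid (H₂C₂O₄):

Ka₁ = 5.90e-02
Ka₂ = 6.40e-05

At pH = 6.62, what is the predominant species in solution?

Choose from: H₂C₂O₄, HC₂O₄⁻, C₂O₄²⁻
C₂O₄²⁻

pKa1 = 1.23, pKa2 = 4.19. Each pKa is the crossover between adjacent species; pH = 6.62 lies in the region where C₂O₄²⁻ predominates.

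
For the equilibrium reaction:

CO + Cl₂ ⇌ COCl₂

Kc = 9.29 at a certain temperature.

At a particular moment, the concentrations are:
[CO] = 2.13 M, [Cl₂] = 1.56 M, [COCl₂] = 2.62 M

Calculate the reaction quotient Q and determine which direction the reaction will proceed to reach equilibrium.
Q = 0.788, Q < K, reaction proceeds forward (toward products)

Q = ([COCl₂]) / ([CO] × [Cl₂])
  = ((2.62)) / ((2.13)·(1.56)) = 2.62/3.3228 = 0.7885
Since Q = 0.7885 < Kc = 9.29, the reaction proceeds forward (toward products) to reach equilibrium.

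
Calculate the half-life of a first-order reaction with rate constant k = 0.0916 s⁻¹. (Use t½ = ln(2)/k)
7.57 s

t½ = ln(2)/k = 0.6931/0.0916 = 7.57 s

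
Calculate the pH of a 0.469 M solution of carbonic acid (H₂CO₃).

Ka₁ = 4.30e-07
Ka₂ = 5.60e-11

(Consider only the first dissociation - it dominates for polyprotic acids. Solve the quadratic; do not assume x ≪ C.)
pH = 3.35

x² + Ka₁·x − Ka₁·C = 0 with Ka₁ = 4.30e-07, C = 0.469.
x = (−Ka₁ + √(Ka₁² + 4·Ka₁·C))/2 = 4.4886e-04 M, so pH = 3.35.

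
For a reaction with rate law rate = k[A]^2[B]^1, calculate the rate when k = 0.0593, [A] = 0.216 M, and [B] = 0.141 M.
0.0003901 M/s

rate = k·[A]^2·[B]^1 = 0.0593·(0.216)^2·(0.141)^1 = 0.0593·0.046656·0.141 = 0.0003901 M/s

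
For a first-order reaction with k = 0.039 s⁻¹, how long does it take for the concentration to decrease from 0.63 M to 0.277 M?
21.07 s

From ln[A] = ln[A]₀ - k·t: t = ln([A]₀/[A])/k = ln(0.63/0.277)/0.039 = ln(2.2744)/0.039 = 0.8217/0.039 = 21.07 s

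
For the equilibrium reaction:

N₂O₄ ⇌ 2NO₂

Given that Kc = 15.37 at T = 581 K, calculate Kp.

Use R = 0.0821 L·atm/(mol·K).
K_p = 733.1505

Δn = (moles gaseous products) − (moles gaseous reactants) = 1
T = 581 K; RT = 0.0821 × 581 = 47.7001
Kp = Kc·(RT)^Δn = 15.37 × (47.7001)^1 = 15.37 × 47.7001 = 733.1505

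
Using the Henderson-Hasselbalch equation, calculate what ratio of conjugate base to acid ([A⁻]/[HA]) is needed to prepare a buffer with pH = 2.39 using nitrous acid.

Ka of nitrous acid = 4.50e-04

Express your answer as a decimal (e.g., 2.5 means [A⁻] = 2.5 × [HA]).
[A⁻]/[HA] = 0.110

pKa = −log(4.50e-04) = 3.3468. pH = pKa + log([A⁻]/[HA]). 2.39 = 3.3468 + log(ratio). log(ratio) = 2.39 − 3.3468 = -0.9568. ratio = 10^(-0.9568) = 0.110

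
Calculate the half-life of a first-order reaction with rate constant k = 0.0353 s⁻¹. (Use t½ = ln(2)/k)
19.64 s

t½ = ln(2)/k = 0.6931/0.0353 = 19.64 s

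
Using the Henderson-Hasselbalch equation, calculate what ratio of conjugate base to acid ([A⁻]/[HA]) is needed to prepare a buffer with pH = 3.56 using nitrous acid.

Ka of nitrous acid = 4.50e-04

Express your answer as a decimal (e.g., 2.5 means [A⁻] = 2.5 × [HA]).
[A⁻]/[HA] = 1.634

pKa = −log(4.50e-04) = 3.3468. pH = pKa + log([A⁻]/[HA]). 3.56 = 3.3468 + log(ratio). log(ratio) = 3.56 − 3.3468 = 0.2132. ratio = 10^(0.2132) = 1.634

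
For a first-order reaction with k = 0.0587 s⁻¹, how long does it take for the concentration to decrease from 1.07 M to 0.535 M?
11.81 s

From ln[A] = ln[A]₀ - k·t: t = ln([A]₀/[A])/k = ln(1.07/0.535)/0.0587 = ln(2.0000)/0.0587 = 0.6931/0.0587 = 11.81 s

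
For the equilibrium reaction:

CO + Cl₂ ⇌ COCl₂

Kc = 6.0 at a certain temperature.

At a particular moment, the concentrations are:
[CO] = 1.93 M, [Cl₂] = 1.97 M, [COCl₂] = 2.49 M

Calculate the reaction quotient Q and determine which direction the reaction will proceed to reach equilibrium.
Q = 0.655, Q < K, reaction proceeds forward (toward products)

Q = ([COCl₂]) / ([CO] × [Cl₂])
  = ((2.49)) / ((1.93)·(1.97)) = 2.49/3.8021 = 0.6549
Since Q = 0.6549 < Kc = 6.0, the reaction proceeds forward (toward products) to reach equilibrium.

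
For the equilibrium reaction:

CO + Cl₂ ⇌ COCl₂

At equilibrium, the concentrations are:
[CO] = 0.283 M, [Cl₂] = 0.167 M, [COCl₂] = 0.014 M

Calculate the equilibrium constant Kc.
K_c = 0.2962

Kc = ([COCl₂]) / ([CO] × [Cl₂])
   = ((0.014)) / ((0.283)·(0.167))
   = 0.014 / 0.047261 = 0.2962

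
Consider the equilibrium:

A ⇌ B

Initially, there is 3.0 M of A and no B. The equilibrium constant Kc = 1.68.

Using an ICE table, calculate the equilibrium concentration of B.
[B] = 1.881 M

ICE: [A] = 3.0 − x, [B] = x.
Kc = x/(3.0 − x) = 1.68 ⇒ x = 1.68·3.0/(1 + 1.68) = 5.04/2.68 = 1.881.
[B] = x = 1.881 M.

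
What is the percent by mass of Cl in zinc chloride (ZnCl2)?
Mass of Cl in formula = 35.45 × 2 = 70.9 g/mol
Molar mass = 136.28 g/mol
% Cl = (70.9/136.28) × 100% = 52.03%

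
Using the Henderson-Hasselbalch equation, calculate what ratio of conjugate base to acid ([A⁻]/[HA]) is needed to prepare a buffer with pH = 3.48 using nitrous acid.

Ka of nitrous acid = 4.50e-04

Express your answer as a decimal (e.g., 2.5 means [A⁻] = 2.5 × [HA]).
[A⁻]/[HA] = 1.359

pKa = −log(4.50e-04) = 3.3468. pH = pKa + log([A⁻]/[HA]). 3.48 = 3.3468 + log(ratio). log(ratio) = 3.48 − 3.3468 = 0.1332. ratio = 10^(0.1332) = 1.359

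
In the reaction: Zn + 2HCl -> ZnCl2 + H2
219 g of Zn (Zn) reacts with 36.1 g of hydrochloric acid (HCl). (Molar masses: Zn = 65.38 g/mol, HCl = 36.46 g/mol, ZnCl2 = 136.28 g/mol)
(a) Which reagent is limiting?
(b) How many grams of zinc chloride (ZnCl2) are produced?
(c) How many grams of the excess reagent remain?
(a) HCl, (b) 67.47 g, (c) 186.6 g

Moles of Zn = 219 g ÷ 65.38 g/mol = 3.34965 mol
Moles of HCl = 36.1 g ÷ 36.46 g/mol = 0.990126 mol
Moles ÷ coefficient: Zn: 3.34965/1 = 3.35, HCl: 0.990126/2 = 0.4951
(a) HCl has the smaller value, so HCl is the limiting reagent.
(b) Moles of ZnCl2 = 0.990126 mol HCl × (1/2) = 0.495063 mol; mass = 0.495063 mol × 136.28 g/mol = 67.47 g
(c) Zn consumed = 0.990126 × (1/2) = 0.495063 mol; remaining = 3.34965 − 0.495063 = 2.85459 mol; mass = 2.85459 mol × 65.38 g/mol = 186.6 g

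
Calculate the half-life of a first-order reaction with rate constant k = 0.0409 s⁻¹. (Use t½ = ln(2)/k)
16.95 s

t½ = ln(2)/k = 0.6931/0.0409 = 16.95 s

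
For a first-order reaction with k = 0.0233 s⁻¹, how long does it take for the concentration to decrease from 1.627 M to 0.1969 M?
90.64 s

From ln[A] = ln[A]₀ - k·t: t = ln([A]₀/[A])/k = ln(1.627/0.1969)/0.0233 = ln(8.2631)/0.0233 = 2.1118/0.0233 = 90.64 s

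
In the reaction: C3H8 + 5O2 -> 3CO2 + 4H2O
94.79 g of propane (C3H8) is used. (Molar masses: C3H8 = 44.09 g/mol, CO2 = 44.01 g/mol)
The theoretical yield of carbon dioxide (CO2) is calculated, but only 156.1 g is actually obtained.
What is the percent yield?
Moles of C3H8 = 94.79 g ÷ 44.09 g/mol = 2.14992 mol
Mole ratio: 3 mol CO2 / 1 mol C3H8
Moles of CO2 = 2.14992 × (3/1) = 6.44976 mol
Theoretical yield = 6.44976 mol × 44.01 g/mol = 283.85 g
Actual yield = 156.1 g
Percent yield = (156.1 / 283.85) × 100% = 55.0%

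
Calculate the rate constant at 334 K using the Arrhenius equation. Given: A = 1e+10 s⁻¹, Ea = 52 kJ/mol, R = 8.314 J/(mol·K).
7.37e+01 s⁻¹

k = A·exp(-Ea/(R·T)) = 1e+10·exp(-52000/(8.314·334)) = 1e+10·exp(-18.7261) = 1e+10·7.3683e-09 = 7.37e+01 s⁻¹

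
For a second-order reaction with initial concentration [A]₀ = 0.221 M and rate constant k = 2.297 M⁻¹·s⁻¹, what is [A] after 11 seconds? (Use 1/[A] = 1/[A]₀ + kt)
0.0336 M

1/[A] = 1/[A]₀ + k·t = 1/0.221 + (2.297)·(11) = 4.5249 + 25.2670 = 29.7919
[A] = 1/29.7919 = 0.0336 M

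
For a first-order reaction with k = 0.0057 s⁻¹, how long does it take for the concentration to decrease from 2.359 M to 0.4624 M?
285.89 s

From ln[A] = ln[A]₀ - k·t: t = ln([A]₀/[A])/k = ln(2.359/0.4624)/0.0057 = ln(5.1016)/0.0057 = 1.6296/0.0057 = 285.89 s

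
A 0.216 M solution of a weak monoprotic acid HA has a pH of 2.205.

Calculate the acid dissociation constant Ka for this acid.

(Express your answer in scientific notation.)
K_a = 1.85e-04

[H⁺] = 10^(−pH) = 10^(−2.205) = 6.237e-03 M. For HA ⇌ H⁺ + A⁻, Ka = x²/(C − x) = (6.237e-03)²/(0.216 − 6.237e-03) = 1.85e-04.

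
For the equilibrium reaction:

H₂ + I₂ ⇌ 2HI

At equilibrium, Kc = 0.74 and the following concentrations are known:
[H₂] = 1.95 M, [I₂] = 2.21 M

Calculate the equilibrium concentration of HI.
[HI] = 1.7858 M

Kc = ([HI]^2) / ([H₂] × [I₂]) = 0.74
[HI]^2 = Kc · (reactant terms)/(other product terms) = 0.74 · 4.3095 / 1 = 3.189
[HI] = (3.189)^(1/2) = 1.7858 M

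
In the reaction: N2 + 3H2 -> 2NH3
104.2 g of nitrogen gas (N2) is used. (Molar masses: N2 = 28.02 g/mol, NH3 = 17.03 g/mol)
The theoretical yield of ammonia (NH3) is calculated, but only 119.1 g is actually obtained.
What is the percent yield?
Moles of N2 = 104.2 g ÷ 28.02 g/mol = 3.71877 mol
Mole ratio: 2 mol NH3 / 1 mol N2
Moles of NH3 = 3.71877 × (2/1) = 7.43754 mol
Theoretical yield = 7.43754 mol × 17.03 g/mol = 126.66 g
Actual yield = 119.1 g
Percent yield = (119.1 / 126.66) × 100% = 94.0%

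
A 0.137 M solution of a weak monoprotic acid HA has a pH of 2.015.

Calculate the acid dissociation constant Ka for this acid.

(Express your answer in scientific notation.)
K_a = 7.33e-04

[H⁺] = 10^(−pH) = 10^(−2.015) = 9.661e-03 M. For HA ⇌ H⁺ + A⁻, Ka = x²/(C − x) = (9.661e-03)²/(0.137 − 9.661e-03) = 7.33e-04.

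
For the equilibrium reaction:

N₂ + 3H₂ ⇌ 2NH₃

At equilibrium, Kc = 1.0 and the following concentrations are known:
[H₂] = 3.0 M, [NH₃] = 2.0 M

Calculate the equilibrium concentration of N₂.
[N₂] = 0.1481 M

Kc = ([NH₃]^2) / ([N₂] × [H₂]^3) = 1.0
[N₂]^1 = (product terms)/(Kc · other reactant terms) = 4 / (1.0 · 27) = 0.14815
[N₂] = 0.1481 M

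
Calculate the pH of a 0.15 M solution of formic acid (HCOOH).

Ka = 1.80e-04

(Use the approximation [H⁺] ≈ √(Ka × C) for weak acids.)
pH = 2.28

[H⁺] = √(Ka × C) = √(1.80e-04 × 0.15) = 5.1962e-03. pH = -log(5.1962e-03)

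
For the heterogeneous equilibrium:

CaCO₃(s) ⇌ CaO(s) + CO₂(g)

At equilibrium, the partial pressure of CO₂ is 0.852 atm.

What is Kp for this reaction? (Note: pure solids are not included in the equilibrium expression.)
K_p = 0.852

Solids (CaCO₃, CaO) have activity 1 and are excluded.
Kp = P(CO₂) = 0.852.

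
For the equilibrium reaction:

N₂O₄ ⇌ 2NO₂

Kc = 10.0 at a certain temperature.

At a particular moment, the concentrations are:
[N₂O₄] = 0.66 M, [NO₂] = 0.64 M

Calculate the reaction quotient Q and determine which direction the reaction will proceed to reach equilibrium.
Q = 0.621, Q < K, reaction proceeds forward (toward products)

Q = ([NO₂]^2) / ([N₂O₄])
  = ((0.64)^2) / ((0.66)) = 0.4096/0.66 = 0.6206
Since Q = 0.6206 < Kc = 10.0, the reaction proceeds forward (toward products) to reach equilibrium.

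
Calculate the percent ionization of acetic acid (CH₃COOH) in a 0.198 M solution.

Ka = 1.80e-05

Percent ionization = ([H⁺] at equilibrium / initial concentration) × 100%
Percent ionization = 0.949%

Let x = [H⁺]. Ka = x²/(C - x) ⇒ x² + (1.80e-05)x - (1.80e-05)(0.198) = 0. x = 1.8789e-03. Percent = (1.8789e-03/0.198) × 100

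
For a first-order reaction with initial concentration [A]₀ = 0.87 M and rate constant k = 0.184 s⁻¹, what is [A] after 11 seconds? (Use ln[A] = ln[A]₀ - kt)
0.1149 M

ln[A] = ln[A]₀ - k·t = ln(0.87) - (0.184)·(11) = -0.1393 - 2.0240 = -2.1633
[A] = e^(-2.1633) = 0.1149 M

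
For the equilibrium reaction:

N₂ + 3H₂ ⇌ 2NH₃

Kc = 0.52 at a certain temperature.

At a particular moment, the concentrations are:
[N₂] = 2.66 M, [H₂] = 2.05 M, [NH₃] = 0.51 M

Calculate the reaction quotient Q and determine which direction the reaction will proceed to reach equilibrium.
Q = 0.011, Q < K, reaction proceeds forward (toward products)

Q = ([NH₃]^2) / ([N₂] × [H₂]^3)
  = ((0.51)^2) / ((2.66)·(2.05)^3) = 0.2601/22.916 = 0.01135
Since Q = 0.01135 < Kc = 0.52, the reaction proceeds forward (toward products) to reach equilibrium.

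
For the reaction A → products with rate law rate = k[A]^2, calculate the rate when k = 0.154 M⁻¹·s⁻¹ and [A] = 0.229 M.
0.008076 M/s

rate = k·[A]^2 = 0.154·(0.229)^2 = 0.154·0.052441 = 0.008076 M/s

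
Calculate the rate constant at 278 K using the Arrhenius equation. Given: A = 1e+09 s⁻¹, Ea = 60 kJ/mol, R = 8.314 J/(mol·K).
5.32e-03 s⁻¹

k = A·exp(-Ea/(R·T)) = 1e+09·exp(-60000/(8.314·278)) = 1e+09·exp(-25.9595) = 1e+09·5.3202e-12 = 5.32e-03 s⁻¹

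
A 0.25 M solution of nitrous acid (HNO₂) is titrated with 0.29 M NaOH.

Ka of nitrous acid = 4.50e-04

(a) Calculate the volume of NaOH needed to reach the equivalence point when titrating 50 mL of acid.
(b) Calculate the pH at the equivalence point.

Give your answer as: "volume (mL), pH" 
V = 43.1 mL, pH = 8.24

(a) At equivalence: moles acid = moles base.
moles acid = 0.25 × 0.05 = 0.0125 mol; V_NaOH = 0.0125/0.29 = 0.0431 L = 43.1 mL.
(b) At equivalence, all acid → conjugate base A⁻ at [A⁻] = 0.0125/0.0931 = 0.1343 M.
Kb = Kw/Ka = 1.0e-14/4.50e-04 = 2.222e-11; [OH⁻] = √(Kb·[A⁻]) = 1.727e-06; pOH = 5.76; pH = 14 − pOH = 8.24.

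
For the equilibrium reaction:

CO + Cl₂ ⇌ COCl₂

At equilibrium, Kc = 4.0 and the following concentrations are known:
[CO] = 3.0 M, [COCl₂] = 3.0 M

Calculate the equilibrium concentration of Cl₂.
[Cl₂] = 0.2500 M

Kc = ([COCl₂]) / ([CO] × [Cl₂]) = 4.0
[Cl₂]^1 = (product terms)/(Kc · other reactant terms) = 3 / (4.0 · 3) = 0.25
[Cl₂] = 0.2500 M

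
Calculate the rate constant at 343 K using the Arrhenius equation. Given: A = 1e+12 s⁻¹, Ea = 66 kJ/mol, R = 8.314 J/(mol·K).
8.88e+01 s⁻¹

k = A·exp(-Ea/(R·T)) = 1e+12·exp(-66000/(8.314·343)) = 1e+12·exp(-23.1441) = 1e+12·8.8850e-11 = 8.88e+01 s⁻¹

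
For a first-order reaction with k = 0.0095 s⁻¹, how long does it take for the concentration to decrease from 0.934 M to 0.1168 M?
218.84 s

From ln[A] = ln[A]₀ - k·t: t = ln([A]₀/[A])/k = ln(0.934/0.1168)/0.0095 = ln(7.9966)/0.0095 = 2.0790/0.0095 = 218.84 s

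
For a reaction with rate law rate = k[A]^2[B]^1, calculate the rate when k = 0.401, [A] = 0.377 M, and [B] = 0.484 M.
0.02758 M/s

rate = k·[A]^2·[B]^1 = 0.401·(0.377)^2·(0.484)^1 = 0.401·0.142129·0.484 = 0.02758 M/s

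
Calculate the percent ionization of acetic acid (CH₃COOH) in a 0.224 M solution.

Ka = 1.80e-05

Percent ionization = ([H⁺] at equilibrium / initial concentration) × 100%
Percent ionization = 0.892%

Let x = [H⁺]. Ka = x²/(C - x) ⇒ x² + (1.80e-05)x - (1.80e-05)(0.224) = 0. x = 1.9990e-03. Percent = (1.9990e-03/0.224) × 100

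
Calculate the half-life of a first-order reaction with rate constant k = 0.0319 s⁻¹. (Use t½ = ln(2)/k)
21.73 s

t½ = ln(2)/k = 0.6931/0.0319 = 21.73 s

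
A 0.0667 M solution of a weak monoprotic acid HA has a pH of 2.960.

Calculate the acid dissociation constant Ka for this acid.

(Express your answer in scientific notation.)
K_a = 1.83e-05

[H⁺] = 10^(−pH) = 10^(−2.960) = 1.096e-03 M. For HA ⇌ H⁺ + A⁻, Ka = x²/(C − x) = (1.096e-03)²/(0.0667 − 1.096e-03) = 1.83e-05.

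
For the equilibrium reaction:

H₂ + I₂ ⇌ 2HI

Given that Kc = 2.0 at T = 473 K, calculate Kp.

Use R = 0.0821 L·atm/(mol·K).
K_p = 2.0000

Δn = (moles gaseous products) − (moles gaseous reactants) = 0
T = 473 K; RT = 0.0821 × 473 = 38.8333
Kp = Kc·(RT)^Δn = 2.0 × (38.8333)^0 = 2.0 × 1 = 2.0000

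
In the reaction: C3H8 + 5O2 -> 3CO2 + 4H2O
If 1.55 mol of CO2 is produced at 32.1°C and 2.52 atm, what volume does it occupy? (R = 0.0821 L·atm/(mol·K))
T = 32.1°C + 273.15 = 305.25 K
V = nRT/P = (1.55 × 0.0821 × 305.25) / 2.52
V = 15.41 L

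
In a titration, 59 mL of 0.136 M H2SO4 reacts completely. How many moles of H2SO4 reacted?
Moles = Molarity × Volume (L)
Moles = 0.136 M × 0.059 L = 0.008024 mol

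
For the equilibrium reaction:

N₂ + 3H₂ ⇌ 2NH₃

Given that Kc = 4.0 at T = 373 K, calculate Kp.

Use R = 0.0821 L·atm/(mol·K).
K_p = 0.0043

Δn = (moles gaseous products) − (moles gaseous reactants) = -2
T = 373 K; RT = 0.0821 × 373 = 30.6233
Kp = Kc·(RT)^Δn = 4.0 × (30.6233)^-2 = 4.0 × 0.00106634 = 0.0043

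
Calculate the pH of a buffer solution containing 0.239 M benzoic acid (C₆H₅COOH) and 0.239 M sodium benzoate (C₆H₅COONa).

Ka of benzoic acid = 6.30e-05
pH = 4.20

pKa = -log(6.30e-05) = 4.20. pH = pKa + log([A⁻]/[HA]) = 4.20 + log(0.239/0.239)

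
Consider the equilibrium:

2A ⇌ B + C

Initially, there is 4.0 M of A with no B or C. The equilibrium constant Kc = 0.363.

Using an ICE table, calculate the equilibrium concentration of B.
[B] = 1.093 M

ICE: [A] = 4.0 − 2x, [B] = [C] = x.
Kc = x²/(4.0 − 2x)² = 0.363 ⇒ √Kc = x/(4.0 − 2x).
x = √0.363·4.0/(1 + 2√0.363) = 0.60249·4.0/2.205 = 1.093.
[B] = x = 1.093 M.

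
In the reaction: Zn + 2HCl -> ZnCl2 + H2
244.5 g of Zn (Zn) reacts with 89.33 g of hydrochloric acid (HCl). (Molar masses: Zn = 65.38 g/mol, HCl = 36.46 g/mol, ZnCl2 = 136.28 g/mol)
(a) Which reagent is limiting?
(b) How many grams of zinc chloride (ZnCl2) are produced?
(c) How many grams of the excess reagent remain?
(a) HCl, (b) 166.9 g, (c) 164.4 g

Moles of Zn = 244.5 g ÷ 65.38 g/mol = 3.73968 mol
Moles of HCl = 89.33 g ÷ 36.46 g/mol = 2.45008 mol
Moles ÷ coefficient: Zn: 3.73968/1 = 3.74, HCl: 2.45008/2 = 1.225
(a) HCl has the smaller value, so HCl is the limiting reagent.
(b) Moles of ZnCl2 = 2.45008 mol HCl × (1/2) = 1.22504 mol; mass = 1.22504 mol × 136.28 g/mol = 166.9 g
(c) Zn consumed = 2.45008 × (1/2) = 1.22504 mol; remaining = 3.73968 − 1.22504 = 2.51463 mol; mass = 2.51463 mol × 65.38 g/mol = 164.4 g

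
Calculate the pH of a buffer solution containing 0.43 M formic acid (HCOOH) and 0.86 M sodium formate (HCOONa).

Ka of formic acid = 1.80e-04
pH = 4.05

pKa = -log(1.80e-04) = 3.74. pH = pKa + log([A⁻]/[HA]) = 3.74 + log(0.86/0.43)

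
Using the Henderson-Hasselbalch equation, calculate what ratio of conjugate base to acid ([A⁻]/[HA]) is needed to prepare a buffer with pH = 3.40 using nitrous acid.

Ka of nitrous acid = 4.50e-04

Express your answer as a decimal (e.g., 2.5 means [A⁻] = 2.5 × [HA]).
[A⁻]/[HA] = 1.130

pKa = −log(4.50e-04) = 3.3468. pH = pKa + log([A⁻]/[HA]). 3.40 = 3.3468 + log(ratio). log(ratio) = 3.40 − 3.3468 = 0.0532. ratio = 10^(0.0532) = 1.130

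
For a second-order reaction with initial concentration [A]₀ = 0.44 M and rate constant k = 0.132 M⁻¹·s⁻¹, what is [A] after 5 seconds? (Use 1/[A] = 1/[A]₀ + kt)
0.3410 M

1/[A] = 1/[A]₀ + k·t = 1/0.44 + (0.132)·(5) = 2.2727 + 0.6600 = 2.9327
[A] = 1/2.9327 = 0.3410 M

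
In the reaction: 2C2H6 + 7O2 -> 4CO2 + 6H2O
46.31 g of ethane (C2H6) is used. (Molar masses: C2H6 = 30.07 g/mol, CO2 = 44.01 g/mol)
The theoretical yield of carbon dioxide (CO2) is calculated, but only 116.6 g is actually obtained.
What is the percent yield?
Moles of C2H6 = 46.31 g ÷ 30.07 g/mol = 1.54007 mol
Mole ratio: 4 mol CO2 / 2 mol C2H6
Moles of CO2 = 1.54007 × (4/2) = 3.08015 mol
Theoretical yield = 3.08015 mol × 44.01 g/mol = 135.56 g
Actual yield = 116.6 g
Percent yield = (116.6 / 135.56) × 100% = 86.0%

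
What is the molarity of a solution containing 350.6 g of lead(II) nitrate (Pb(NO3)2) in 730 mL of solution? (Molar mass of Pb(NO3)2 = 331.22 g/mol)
Moles of Pb(NO3)2 = 350.6 g ÷ 331.22 g/mol = 1.05851 mol
Volume = 730 mL = 0.73 L
Molarity = 1.05851 mol ÷ 0.73 L = 1.45 M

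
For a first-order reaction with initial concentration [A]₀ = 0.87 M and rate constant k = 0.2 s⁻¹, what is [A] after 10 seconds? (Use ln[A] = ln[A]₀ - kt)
0.1177 M

ln[A] = ln[A]₀ - k·t = ln(0.87) - (0.2)·(10) = -0.1393 - 2.0000 = -2.1393
[A] = e^(-2.1393) = 0.1177 M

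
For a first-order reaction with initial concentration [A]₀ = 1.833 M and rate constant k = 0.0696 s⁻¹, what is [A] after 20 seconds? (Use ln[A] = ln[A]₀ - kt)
0.4556 M

ln[A] = ln[A]₀ - k·t = ln(1.833) - (0.0696)·(20) = 0.6060 - 1.3920 = -0.7860
[A] = e^(-0.7860) = 0.4556 M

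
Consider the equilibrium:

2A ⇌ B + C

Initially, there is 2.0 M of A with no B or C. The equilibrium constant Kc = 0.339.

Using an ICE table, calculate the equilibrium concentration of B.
[B] = 0.538 M

ICE: [A] = 2.0 − 2x, [B] = [C] = x.
Kc = x²/(2.0 − 2x)² = 0.339 ⇒ √Kc = x/(2.0 − 2x).
x = √0.339·2.0/(1 + 2√0.339) = 0.58224·2.0/2.1645 = 0.53799.
[B] = x = 0.538 M.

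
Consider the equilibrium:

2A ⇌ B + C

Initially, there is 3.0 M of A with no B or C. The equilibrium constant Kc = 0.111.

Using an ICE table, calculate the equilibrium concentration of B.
[B] = 0.600 M

ICE: [A] = 3.0 − 2x, [B] = [C] = x.
Kc = x²/(3.0 − 2x)² = 0.111 ⇒ √Kc = x/(3.0 − 2x).
x = √0.111·3.0/(1 + 2√0.111) = 0.33317·3.0/1.6663 = 0.59982.
[B] = x = 0.600 M.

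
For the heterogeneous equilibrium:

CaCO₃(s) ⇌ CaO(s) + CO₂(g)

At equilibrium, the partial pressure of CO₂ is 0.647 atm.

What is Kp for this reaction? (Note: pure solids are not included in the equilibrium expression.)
K_p = 0.647

Solids (CaCO₃, CaO) have activity 1 and are excluded.
Kp = P(CO₂) = 0.647.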